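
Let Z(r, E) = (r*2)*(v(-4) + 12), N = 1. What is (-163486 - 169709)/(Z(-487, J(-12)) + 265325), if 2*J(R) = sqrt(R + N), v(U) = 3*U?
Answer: -66639/53065 ≈ -1.2558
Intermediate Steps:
J(R) = sqrt(1 + R)/2 (J(R) = sqrt(R + 1)/2 = sqrt(1 + R)/2)
Z(r, E) = 0 (Z(r, E) = (r*2)*(3*(-4) + 12) = (2*r)*(-12 + 12) = (2*r)*0 = 0)
(-163486 - 169709)/(Z(-487, J(-12)) + 265325) = (-163486 - 169709)/(0 + 265325) = -333195/265325 = -333195*1/265325 = -66639/53065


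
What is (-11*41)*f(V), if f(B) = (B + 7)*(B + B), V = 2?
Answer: -16236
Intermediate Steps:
f(B) = 2*B*(7 + B) (f(B) = (7 + B)*(2*B) = 2*B*(7 + B))
(-11*41)*f(V) = (-11*41)*(2*2*(7 + 2)) = -902*2*9 = -451*36 = -16236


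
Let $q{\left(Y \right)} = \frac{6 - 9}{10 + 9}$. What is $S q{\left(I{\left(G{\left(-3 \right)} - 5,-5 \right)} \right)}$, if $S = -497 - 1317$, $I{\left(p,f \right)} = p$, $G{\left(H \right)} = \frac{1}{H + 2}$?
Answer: $\frac{5442}{19} \approx 286.42$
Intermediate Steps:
$G{\left(H \right)} = \frac{1}{2 + H}$
$S = -1814$ ($S = -497 - 1317 = -1814$)
$q{\left(Y \right)} = - \frac{3}{19}$
$S q{\left(I{\left(G{\left(-3 \right)} - 5,-5 \right)} \right)} = \left(-1814\right) \left(- \frac{3}{19}\right) = \frac{5442}{19}$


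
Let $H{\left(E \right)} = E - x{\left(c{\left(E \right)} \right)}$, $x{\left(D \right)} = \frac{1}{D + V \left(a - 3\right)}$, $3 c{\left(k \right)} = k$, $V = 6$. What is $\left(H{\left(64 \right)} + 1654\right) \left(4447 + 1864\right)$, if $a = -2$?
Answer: $\frac{281918681}{26} \approx 1.0843 \cdot 10^{7}$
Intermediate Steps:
$c{\left(k \right)} = \frac{k}{3}$
$x{\left(D \right)} = \frac{1}{-30 + D}$ ($x{\left(D \right)} = \frac{1}{D + 6 \left(-2 - 3\right)} = \frac{1}{D + 6 \left(-5\right)} = \frac{1}{D - 30} = \frac{1}{-30 + D}$)
$H{\left(E \right)} = E - \frac{1}{-30 + \frac{E}{3}}$
$\left(H{\left(64 \right)} + 1654\right) \left(4447 + 1864\right) = \left(\frac{-3 + 64 \left(-90 + 64\right)}{-90 + 64} + 1654\right) \left(4447 + 1864\right) = \left(\frac{-3 + 64 \left(-26\right)}{-26} + 1654\right) 6311 = \left(- \frac{-3 - 1664}{26} + 1654\right) 6311 = \left(\left(- \frac{1}{26}\right) \left(-1667\right) + 1654\right) 6311 = \left(\frac{1667}{26} + 1654\right) 6311 = \frac{44671}{26} \cdot 6311 = \frac{281918681}{26}$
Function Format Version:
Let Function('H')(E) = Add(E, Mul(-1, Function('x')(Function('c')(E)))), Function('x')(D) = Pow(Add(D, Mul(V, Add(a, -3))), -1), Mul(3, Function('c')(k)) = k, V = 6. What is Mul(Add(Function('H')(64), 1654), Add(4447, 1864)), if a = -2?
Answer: Rational(281918681, 26) ≈ 1.0843e+7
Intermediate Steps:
Function('c')(k) = Mul(Rational(1, 3), k)
Function('x')(D) = Pow(Add(-30, D), -1) (Function('x')(D) = Pow(Add(D, Mul(6, Add(-2, -3))), -1) = Pow(Add(D, Mul(6, -5)), -1) = Pow(Add(D, -30), -1) = Pow(Add(-30, D), -1))
Function('H')(E) = Add(E, Mul(-1, Pow(Add(-30, Mul(Rational(1, 3), E)), -1)))
Mul(Add(Function('H')(64), 1654), Add(4447, 1864)) = Mul(Add(Mul(Pow(Add(-90, 64), -1), Add(-3, Mul(64, Add(-90, 64)))), 1654), Add(4447, 1864)) = Mul(Add(Mul(Pow(-26, -1), Add(-3, Mul(64, -26))), 1654), 6311) = Mul(Add(Mul(Rational(-1, 26), Add(-3, -1664)), 1654), 6311) = Mul(Add(Mul(Rational(-1, 26), -1667), 1654), 6311) = Mul(Add(Rational(1667, 26), 1654), 6311) = Mul(Rational(44671, 26), 6311) = Rational(281918681, 26)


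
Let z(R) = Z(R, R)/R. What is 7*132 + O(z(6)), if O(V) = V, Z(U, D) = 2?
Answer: 2773/3 ≈ 924.33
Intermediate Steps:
z(R) = 2/R
7*132 + O(z(6)) = 7*132 + 2/6 = 924 + 2*(⅙) = 924 + ⅓ = 2773/3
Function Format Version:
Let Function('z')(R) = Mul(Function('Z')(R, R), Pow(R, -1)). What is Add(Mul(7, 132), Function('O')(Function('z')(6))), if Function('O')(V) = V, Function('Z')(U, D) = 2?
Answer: Rational(2773, 3) ≈ 924.33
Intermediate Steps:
Function('z')(R) = Mul(2, Pow(R, -1))
Add(Mul(7, 132), Function('O')(Function('z')(6))) = Add(Mul(7, 132), Mul(2, Pow(6, -1))) = Add(924, Mul(2, Rational(1, 6))) = Add(924, Rational(1, 3)) = Rational(2773, 3)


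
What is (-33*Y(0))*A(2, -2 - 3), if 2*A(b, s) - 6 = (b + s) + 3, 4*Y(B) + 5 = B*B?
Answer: 495/4 ≈ 123.75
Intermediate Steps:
Y(B) = -5/4 + B**2/4 (Y(B) = -5/4 + (B*B)/4 = -5/4 + B**2/4)
A(b, s) = 9/2 + b/2 + s/2 (A(b, s) = 3 + ((b + s) + 3)/2 = 3 + (3 + b + s)/2 = 3 + (3/2 + b/2 + s/2) = 9/2 + b/2 + s/2)
(-33*Y(0))*A(2, -2 - 3) = (-33*(-5/4 + (1/4)*0**2))*(9/2 + (1/2)*2 + (-2 - 3)/2) = (-33*(-5/4 + (1/4)*0))*(9/2 + 1 + (1/2)*(-5)) = (-33*(-5/4 + 0))*(9/2 + 1 - 5/2) = -33*(-5/4)*3 = (165/4)*3 = 495/4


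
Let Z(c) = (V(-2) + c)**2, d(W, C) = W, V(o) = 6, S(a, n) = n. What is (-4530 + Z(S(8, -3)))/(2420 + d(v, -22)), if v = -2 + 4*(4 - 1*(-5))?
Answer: -1507/818 ≈ -1.8423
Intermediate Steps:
v = 34 (v = -2 + 4*(4 + 5) = -2 + 4*9 = -2 + 36 = 34)
Z(c) = (6 + c)**2
(-4530 + Z(S(8, -3)))/(2420 + d(v, -22)) = (-4530 + (6 - 3)**2)/(2420 + 34) = (-4530 + 3**2)/2454 = (-4530 + 9)*(1/2454) = -4521*1/2454 = -1507/818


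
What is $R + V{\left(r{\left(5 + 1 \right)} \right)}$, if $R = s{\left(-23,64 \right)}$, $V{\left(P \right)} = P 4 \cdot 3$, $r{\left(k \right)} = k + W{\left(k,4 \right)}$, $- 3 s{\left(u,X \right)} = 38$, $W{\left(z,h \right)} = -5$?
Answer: $- \frac{2}{3} \approx -0.66667$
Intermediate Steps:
$s{\left(u,X \right)} = - \frac{38}{3}$ ($s{\left(u,X \right)} = \left(- \frac{1}{3}\right) 38 = - \frac{38}{3}$)
$r{\left(k \right)} = -5 + k$ ($r{\left(k \right)} = k - 5 = -5 + k$)
$V{\left(P \right)} = 12 P$ ($V{\left(P \right)} = 4 P 3 = 12 P$)
$R = - \frac{38}{3} \approx -12.667$
$R + V{\left(r{\left(5 + 1 \right)} \right)} = - \frac{38}{3} + 12 \left(-5 + \left(5 + 1\right)\right) = - \frac{38}{3} + 12 \left(-5 + 6\right) = - \frac{38}{3} + 12 \cdot 1 = - \frac{38}{3} + 12 = - \frac{2}{3}$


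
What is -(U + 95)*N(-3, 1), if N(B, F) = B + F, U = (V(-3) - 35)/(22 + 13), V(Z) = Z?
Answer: 6574/35 ≈ 187.83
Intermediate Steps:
U = -38/35 (U = (-3 - 35)/(22 + 13) = -38/35 ≈ -1.0857)
-(U + 95)*N(-3, 1) = -(-38/35 + 95)*(-3 + 1) = -3287*(-2)/35 = -1*(-6574/35) = 6574/35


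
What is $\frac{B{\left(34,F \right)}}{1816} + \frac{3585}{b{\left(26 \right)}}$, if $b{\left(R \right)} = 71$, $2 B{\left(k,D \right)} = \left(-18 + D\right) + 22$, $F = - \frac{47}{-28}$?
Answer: $\frac{364591449}{7220416} \approx 50.495$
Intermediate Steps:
$F = \frac{47}{28}$ ($F = \left(-47\right) \left(- \frac{1}{28}\right) = \frac{47}{28} \approx 1.6786$)
$B{\left(k,D \right)} = 2 + \frac{D}{2}$ ($B{\left(k,D \right)} = \frac{\left(-18 + D\right) + 22}{2} = \frac{4 + D}{2} = 2 + \frac{D}{2}$)
$\frac{B{\left(34,F \right)}}{1816} + \frac{3585}{b{\left(26 \right)}} = \frac{2 + \frac{1}{2} \cdot \frac{47}{28}}{1816} + \frac{3585}{71} = \left(2 + \frac{47}{56}\right) \frac{1}{1816} + 3585 \cdot \frac{1}{71} = \frac{159}{56} \cdot \frac{1}{1816} + \frac{3585}{71} = \frac{159}{101696} + \frac{3585}{71} = \frac{364591449}{7220416}$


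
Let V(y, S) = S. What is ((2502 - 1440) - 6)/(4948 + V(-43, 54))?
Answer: 528/2501 ≈ 0.21112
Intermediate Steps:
((2502 - 1440) - 6)/(4948 + V(-43, 54)) = ((2502 - 1440) - 6)/(4948 + 54) = (1062 - 6)/5002 = 1056*(1/5002) = 528/2501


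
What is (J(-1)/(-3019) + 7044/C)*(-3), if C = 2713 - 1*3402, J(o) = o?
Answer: 63795441/2080091 ≈ 30.670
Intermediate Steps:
C = -689 (C = 2713 - 3402 = -689)
(J(-1)/(-3019) + 7044/C)*(-3) = (-1/(-3019) + 7044/(-689))*(-3) = (-1*(-1/3019) + 7044*(-1/689))*(-3) = (1/3019 - 7044/689)*(-3) = -21265147/2080091*(-3) = 63795441/2080091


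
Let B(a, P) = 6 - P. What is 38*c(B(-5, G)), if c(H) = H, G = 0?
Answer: 228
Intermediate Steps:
38*c(B(-5, G)) = 38*(6 - 1*0) = 38*(6 + 0) = 38*6 = 228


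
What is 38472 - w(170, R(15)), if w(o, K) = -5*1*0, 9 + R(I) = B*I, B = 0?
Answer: 38472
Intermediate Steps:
R(I) = -9 (R(I) = -9 + 0*I = -9 + 0 = -9)
w(o, K) = 0 (w(o, K) = -5*0 = 0)
38472 - w(170, R(15)) = 38472 - 1*0 = 38472 + 0 = 38472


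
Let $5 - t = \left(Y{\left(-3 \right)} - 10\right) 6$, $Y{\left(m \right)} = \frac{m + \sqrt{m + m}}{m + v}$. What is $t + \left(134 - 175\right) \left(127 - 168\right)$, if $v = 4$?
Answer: $1764 - 6 i \sqrt{6} \approx 1764.0 - 14.697 i$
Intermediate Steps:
$Y{\left(m \right)} = \frac{m + \sqrt{2} \sqrt{m}}{4 + m}$ ($Y{\left(m \right)} = \frac{m + \sqrt{m + m}}{m + 4} = \frac{m + \sqrt{2 m}}{4 + m} = \frac{m + \sqrt{2} \sqrt{m}}{4 + m}$)
$t = 83 - 6 i \sqrt{6}$ ($t = 5 - \left(\frac{-3 + \sqrt{2} \sqrt{-3}}{4 - 3} - 10\right) 6 = 5 - \left(\frac{-3 + \sqrt{2} i \sqrt{3}}{1} - 10\right) 6 = 5 - \left(1 \left(-3 + i \sqrt{6}\right) - 10\right) 6 = 5 - \left(\left(-3 + i \sqrt{6}\right) - 10\right) 6 = 5 - \left(-13 + i \sqrt{6}\right) 6 = 5 - \left(-78 + 6 i \sqrt{6}\right) = 5 + \left(78 - 6 i \sqrt{6}\right) = 83 - 6 i \sqrt{6} \approx 83.0 - 14.697 i$)
$t + \left(134 - 175\right) \left(127 - 168\right) = \left(83 - 6 i \sqrt{6}\right) + \left(134 - 175\right) \left(127 - 168\right) = \left(83 - 6 i \sqrt{6}\right) - -1681 = \left(83 - 6 i \sqrt{6}\right) + 1681 = 1764 - 6 i \sqrt{6}$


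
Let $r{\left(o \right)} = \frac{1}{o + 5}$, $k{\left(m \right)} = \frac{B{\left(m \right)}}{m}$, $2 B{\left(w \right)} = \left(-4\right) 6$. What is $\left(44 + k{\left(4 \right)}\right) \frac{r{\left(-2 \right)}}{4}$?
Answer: $\frac{41}{12} \approx 3.4167$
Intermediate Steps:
$B{\left(w \right)} = -12$ ($B{\left(w \right)} = \frac{\left(-4\right) 6}{2} = \frac{1}{2} \left(-24\right) = -12$)
$k{\left(m \right)} = - \frac{12}{m}$
$r{\left(o \right)} = \frac{1}{5 + o}$
$\left(44 + k{\left(4 \right)}\right) \frac{r{\left(-2 \right)}}{4} = \left(44 - \frac{12}{4}\right) \frac{1}{\left(5 - 2\right) 4} = \left(44 - 3\right) \frac{1}{3} \cdot \frac{1}{4} = 41 \cdot \frac{1}{12} = \frac{41}{12}$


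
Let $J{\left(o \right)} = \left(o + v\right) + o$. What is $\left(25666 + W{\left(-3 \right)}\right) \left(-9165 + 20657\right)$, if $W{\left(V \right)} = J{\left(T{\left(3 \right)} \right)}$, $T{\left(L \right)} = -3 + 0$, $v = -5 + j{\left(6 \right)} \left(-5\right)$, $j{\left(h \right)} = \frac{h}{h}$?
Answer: $294769800$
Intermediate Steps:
$j{\left(h \right)} = 1$
$v = -10$ ($v = -5 + 1 \left(-5\right) = -5 - 5 = -10$)
$T{\left(L \right)} = -3$
$J{\left(o \right)} = -10 + 2 o$ ($J{\left(o \right)} = \left(o - 10\right) + o = \left(-10 + o\right) + o = -10 + 2 o$)
$W{\left(V \right)} = -16$ ($W{\left(V \right)} = -10 + 2 \left(-3\right) = -10 - 6 = -16$)
$\left(25666 + W{\left(-3 \right)}\right) \left(-9165 + 20657\right) = \left(25666 - 16\right) \left(-9165 + 20657\right) = 25650 \cdot 11492 = 294769800$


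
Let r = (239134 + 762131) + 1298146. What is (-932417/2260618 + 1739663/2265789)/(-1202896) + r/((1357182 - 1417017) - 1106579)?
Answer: -7083720223951740276842303/3593332902725744557602144 ≈ -1.9714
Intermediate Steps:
r = 2299411 (r = 1001265 + 1298146 = 2299411)
(-932417/2260618 + 1739663/2265789)/(-1202896) + r/((1357182 - 1417017) - 1106579) = (-932417/2260618 + 1739663/2265789)/(-1202896) + 2299411/((1357182 - 1417017) - 1106579) = (-932417*1/2260618 + 1739663*(1/2265789))*(-1/1202896) + 2299411/(-59835 - 1106579) = (-932417/2260618 + 1739663/2265789)*(-1/1202896) + 2299411/(-1166414) = (1820053309721/5122083397602)*(-1/1202896) + 2299411*(-1/1166414) = -1820053309721/6161333630641855392 - 2299411/1166414 = -7083720223951740276842303/3593332902725744557602144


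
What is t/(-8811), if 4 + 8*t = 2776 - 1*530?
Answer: -1121/35244 ≈ -0.031807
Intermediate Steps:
t = 1121/4 (t = -½ + (2776 - 1*530)/8 = -½ + (2776 - 530)/8 = -½ + (⅛)*2246 = -½ + 1123/4 = 1121/4 ≈ 280.25)
t/(-8811) = (1121/4)/(-8811) = (1121/4)*(-1/8811) = -1121/35244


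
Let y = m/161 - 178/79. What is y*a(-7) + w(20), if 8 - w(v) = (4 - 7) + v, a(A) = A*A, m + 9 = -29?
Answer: -237973/1817 ≈ -130.97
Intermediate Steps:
m = -38 (m = -9 - 29 = -38)
a(A) = A**2
w(v) = 11 - v (w(v) = 8 - ((4 - 7) + v) = 8 - (-3 + v) = 8 + (3 - v) = 11 - v)
y = -31660/12719 (y = -38/161 - 178/79 = -31660/12719 ≈ -2.4892)
y*a(-7) + w(20) = -31660/12719*(-7)**2 + (11 - 1*20) = -31660/12719*49 + (11 - 20) = -221620/1817 - 9 = -237973/1817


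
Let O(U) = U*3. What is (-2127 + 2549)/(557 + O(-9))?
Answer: 211/265 ≈ 0.79623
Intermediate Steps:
O(U) = 3*U
(-2127 + 2549)/(557 + O(-9)) = (-2127 + 2549)/(557 + 3*(-9)) = 422/(557 - 27) = 422/530 = 422*(1/530) = 211/265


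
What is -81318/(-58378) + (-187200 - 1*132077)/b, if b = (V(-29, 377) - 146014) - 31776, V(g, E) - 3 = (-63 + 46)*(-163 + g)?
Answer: 16415307010/5094151847 ≈ 3.2224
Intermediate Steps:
V(g, E) = 2774 - 17*g (V(g, E) = 3 + (-63 + 46)*(-163 + g) = 3 - 17*(-163 + g) = 3 + (2771 - 17*g) = 2774 - 17*g)
b = -174523 (b = ((2774 - 17*(-29)) - 146014) - 31776 = ((2774 + 493) - 146014) - 31776 = (3267 - 146014) - 31776 = -142747 - 31776 = -174523)
-81318/(-58378) + (-187200 - 1*132077)/b = -81318/(-58378) + (-187200 - 1*132077)/(-174523) = -81318*(-1/58378) + (-187200 - 132077)*(-1/174523) = 40659/29189 - 319277*(-1/174523) = 40659/29189 + 319277/174523 = 16415307010/5094151847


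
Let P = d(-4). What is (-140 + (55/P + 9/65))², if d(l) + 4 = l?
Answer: 5822147809/270400 ≈ 21532.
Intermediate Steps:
d(l) = -4 + l
P = -8 (P = -4 - 4 = -8)
(-140 + (55/P + 9/65))² = (-140 + (55/(-8) + 9/65))² = (-140 + (55*(-⅛) + 9*(1/65)))² = (-140 + (-55/8 + 9/65))² = (-140 - 3503/520)² = (-76303/520)² = 5822147809/270400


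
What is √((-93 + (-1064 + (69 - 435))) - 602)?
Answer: 5*I*√85 ≈ 46.098*I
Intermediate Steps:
√((-93 + (-1064 + (69 - 435))) - 602) = √((-93 + (-1064 - 366)) - 602) = √((-93 - 1430) - 602) = √(-1523 - 602) = √(-2125) = 5*I*√85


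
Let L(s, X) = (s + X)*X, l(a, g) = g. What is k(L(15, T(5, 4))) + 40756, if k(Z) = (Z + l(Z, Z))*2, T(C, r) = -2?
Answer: 40652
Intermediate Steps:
L(s, X) = X*(X + s) (L(s, X) = (X + s)*X = X*(X + s))
k(Z) = 4*Z (k(Z) = (Z + Z)*2 = (2*Z)*2 = 4*Z)
k(L(15, T(5, 4))) + 40756 = 4*(-2*(-2 + 15)) + 40756 = 4*(-2*13) + 40756 = 4*(-26) + 40756 = -104 + 40756 = 40652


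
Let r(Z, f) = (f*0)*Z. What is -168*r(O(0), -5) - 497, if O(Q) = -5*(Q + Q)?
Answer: -497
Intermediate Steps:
O(Q) = -10*Q
r(Z, f) = 0 (r(Z, f) = 0*Z = 0)
-168*r(O(0), -5) - 497 = -168*0 - 497 = 0 - 497 = -497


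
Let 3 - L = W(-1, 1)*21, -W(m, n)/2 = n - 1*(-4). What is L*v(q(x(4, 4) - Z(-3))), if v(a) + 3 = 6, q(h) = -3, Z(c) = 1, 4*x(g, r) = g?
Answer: 639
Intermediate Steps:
x(g, r) = g/4
W(m, n) = -8 - 2*n (W(m, n) = -2*(n - 1*(-4)) = -2*(n + 4) = -2*(4 + n) = -8 - 2*n)
v(a) = 3 (v(a) = -3 + 6 = 3)
L = 213 (L = 3 - (-8 - 2*1)*21 = 3 - (-8 - 2)*21 = 3 - (-10)*21 = 3 - 1*(-210) = 3 + 210 = 213)
L*v(q(x(4, 4) - Z(-3))) = 213*3 = 639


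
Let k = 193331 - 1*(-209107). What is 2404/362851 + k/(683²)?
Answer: 147146470294/169266000139 ≈ 0.86932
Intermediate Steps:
k = 402438 (k = 193331 + 209107 = 402438)
2404/362851 + k/(683²) = 2404/362851 + 402438/(683²) = 2404*(1/362851) + 402438/466489 = 2404/362851 + 402438*(1/466489) = 2404/362851 + 402438/466489 = 147146470294/169266000139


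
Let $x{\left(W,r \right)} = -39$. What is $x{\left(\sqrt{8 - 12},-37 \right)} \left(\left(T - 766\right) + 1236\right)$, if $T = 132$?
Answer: $-23478$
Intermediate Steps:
$x{\left(\sqrt{8 - 12},-37 \right)} \left(\left(T - 766\right) + 1236\right) = - 39 \left(\left(132 - 766\right) + 1236\right) = - 39 \left(-634 + 1236\right) = \left(-39\right) 602 = -23478$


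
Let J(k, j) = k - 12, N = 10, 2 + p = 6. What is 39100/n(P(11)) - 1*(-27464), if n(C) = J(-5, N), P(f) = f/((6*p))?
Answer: 25164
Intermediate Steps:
p = 4 (p = -2 + 6 = 4)
J(k, j) = -12 + k
P(f) = f/24 (P(f) = f/((6*4)) = f/24)
n(C) = -17 (n(C) = -12 - 5 = -17)
39100/n(P(11)) - 1*(-27464) = 39100/(-17) - 1*(-27464) = 39100*(-1/17) + 27464 = -2300 + 27464 = 25164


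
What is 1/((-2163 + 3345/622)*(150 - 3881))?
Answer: 622/5007154971 ≈ 1.2422e-7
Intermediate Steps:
1/((-2163 + 3345/622)*(150 - 3881)) = 1/((-2163 + 3345*(1/622))*(-3731)) = 1/((-2163 + 3345/622)*(-3731)) = 1/(-1342041/622*(-3731)) = 1/(5007154971/622) = 622/5007154971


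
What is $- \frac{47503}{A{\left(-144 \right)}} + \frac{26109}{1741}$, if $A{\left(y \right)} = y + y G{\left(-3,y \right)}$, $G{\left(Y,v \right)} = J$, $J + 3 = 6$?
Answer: $\frac{97741507}{1002816} \approx 97.467$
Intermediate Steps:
$J = 3$ ($J = -3 + 6 = 3$)
$G{\left(Y,v \right)} = 3$
$A{\left(y \right)} = 4 y$ ($A{\left(y \right)} = y + y 3 = y + 3 y = 4 y$)
$- \frac{47503}{A{\left(-144 \right)}} + \frac{26109}{1741} = - \frac{47503}{4 \left(-144\right)} + \frac{26109}{1741} = - \frac{47503}{-576} + 26109 \cdot \frac{1}{1741} = \left(-47503\right) \left(- \frac{1}{576}\right) + \frac{26109}{1741} = \frac{47503}{576} + \frac{26109}{1741} = \frac{97741507}{1002816}$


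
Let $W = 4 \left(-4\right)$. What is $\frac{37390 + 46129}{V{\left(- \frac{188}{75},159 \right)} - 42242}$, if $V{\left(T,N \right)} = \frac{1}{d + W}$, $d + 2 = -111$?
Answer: $- \frac{10773951}{5449219} \approx -1.9772$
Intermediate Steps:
$W = -16$
$d = -113$ ($d = -2 - 111 = -113$)
$V{\left(T,N \right)} = - \frac{1}{129}$ ($V{\left(T,N \right)} = \frac{1}{-113 - 16} = \frac{1}{-129} = - \frac{1}{129}$)
$\frac{37390 + 46129}{V{\left(- \frac{188}{75},159 \right)} - 42242} = \frac{37390 + 46129}{- \frac{1}{129} - 42242} = \frac{83519}{- \frac{5449219}{129}} = 83519 \left(- \frac{129}{5449219}\right) = - \frac{10773951}{5449219}$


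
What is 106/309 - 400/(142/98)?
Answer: -6048874/21939 ≈ -275.71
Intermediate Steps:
106/309 - 400/(142/98) = 106*(1/309) - 400/(142*(1/98)) = 106/309 - 400/71/49 = 106/309 - 400*49/71 = 106/309 - 19600/71 = -6048874/21939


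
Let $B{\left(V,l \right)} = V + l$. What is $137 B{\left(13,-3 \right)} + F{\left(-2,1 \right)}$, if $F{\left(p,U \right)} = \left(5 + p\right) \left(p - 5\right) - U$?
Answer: $1348$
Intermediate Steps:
$F{\left(p,U \right)} = - U + \left(-5 + p\right) \left(5 + p\right)$ ($F{\left(p,U \right)} = \left(5 + p\right) \left(-5 + p\right) - U = \left(-5 + p\right) \left(5 + p\right) - U = - U + \left(-5 + p\right) \left(5 + p\right)$)
$137 B{\left(13,-3 \right)} + F{\left(-2,1 \right)} = 137 \left(13 - 3\right) - \left(26 - 4\right) = 137 \cdot 10 - 22 = 1370 - 22 = 1348$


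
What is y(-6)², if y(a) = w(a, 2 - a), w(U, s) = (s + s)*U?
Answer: 9216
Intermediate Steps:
w(U, s) = 2*U*s (w(U, s) = (2*s)*U = 2*U*s)
y(a) = 2*a*(2 - a)
y(-6)² = (2*(-6)*(2 - 1*(-6)))² = (2*(-6)*(2 + 6))² = (2*(-6)*8)² = (-96)² = 9216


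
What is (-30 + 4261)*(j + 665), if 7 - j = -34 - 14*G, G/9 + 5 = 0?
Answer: 321556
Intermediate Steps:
G = -45 (G = -45 + 9*0 = -45 + 0 = -45)
j = -589 (j = 7 - (-34 - 14*(-45)) = 7 - (-34 + 630) = 7 - 1*596 = 7 - 596 = -589)
(-30 + 4261)*(j + 665) = (-30 + 4261)*(-589 + 665) = 4231*76 = 321556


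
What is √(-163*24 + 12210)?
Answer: 3*√922 ≈ 91.093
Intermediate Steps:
√(-163*24 + 12210) = √(-3912 + 12210) = √8298 = 3*√922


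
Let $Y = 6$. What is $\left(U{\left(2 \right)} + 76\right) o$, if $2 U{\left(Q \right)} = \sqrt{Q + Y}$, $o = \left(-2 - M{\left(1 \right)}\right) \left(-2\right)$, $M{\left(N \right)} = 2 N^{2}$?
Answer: $608 + 8 \sqrt{2} \approx 619.31$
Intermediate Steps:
$o = 8$ ($o = \left(-2 - 2 \cdot 1^{2}\right) \left(-2\right) = \left(-2 - 2 \cdot 1\right) \left(-2\right) = \left(-2 - 2\right) \left(-2\right) = \left(-4\right) \left(-2\right) = 8$)
$U{\left(Q \right)} = \frac{\sqrt{6 + Q}}{2}$ ($U{\left(Q \right)} = \frac{\sqrt{Q + 6}}{2} = \frac{\sqrt{6 + Q}}{2}$)
$\left(U{\left(2 \right)} + 76\right) o = \left(\frac{\sqrt{6 + 2}}{2} + 76\right) 8 = \left(\frac{\sqrt{8}}{2} + 76\right) 8 = \left(\frac{2 \sqrt{2}}{2} + 76\right) 8 = \left(\sqrt{2} + 76\right) 8 = \left(76 + \sqrt{2}\right) 8 = 608 + 8 \sqrt{2}$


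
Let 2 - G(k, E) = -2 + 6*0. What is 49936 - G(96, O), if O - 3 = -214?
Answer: 49932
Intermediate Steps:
O = -211 (O = 3 - 214 = -211)
G(k, E) = 4 (G(k, E) = 2 - (-2 + 6*0) = 2 - (-2 + 0) = 2 - 1*(-2) = 2 + 2 = 4)
49936 - G(96, O) = 49936 - 1*4 = 49936 - 4 = 49932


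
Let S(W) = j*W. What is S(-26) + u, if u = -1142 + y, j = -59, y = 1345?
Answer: 1737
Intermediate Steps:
S(W) = -59*W
u = 203 (u = -1142 + 1345 = 203)
S(-26) + u = -59*(-26) + 203 = 1534 + 203 = 1737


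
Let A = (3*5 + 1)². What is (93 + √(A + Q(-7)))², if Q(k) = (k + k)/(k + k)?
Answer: (93 + √257)² ≈ 11888.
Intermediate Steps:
Q(k) = 1 (Q(k) = (2*k)/((2*k)) = (2*k)*(1/(2*k)) = 1)
A = 256 (A = (15 + 1)² = 16² = 256)
(93 + √(A + Q(-7)))² = (93 + √(256 + 1))² = (93 + √257)²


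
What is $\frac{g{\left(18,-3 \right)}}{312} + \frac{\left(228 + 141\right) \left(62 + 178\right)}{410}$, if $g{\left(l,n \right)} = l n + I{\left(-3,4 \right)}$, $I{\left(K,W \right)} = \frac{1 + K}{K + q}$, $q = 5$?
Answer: $\frac{67337}{312} \approx 215.82$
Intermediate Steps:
$I{\left(K,W \right)} = \frac{1 + K}{5 + K}$ ($I{\left(K,W \right)} = \frac{1 + K}{K + 5} = \frac{1 + K}{5 + K}$)
$g{\left(l,n \right)} = -1 + l n$ ($g{\left(l,n \right)} = l n + \frac{1 - 3}{5 - 3} = l n + \frac{1}{2} \left(-2\right) = l n - 1 = -1 + l n$)
$\frac{g{\left(18,-3 \right)}}{312} + \frac{\left(228 + 141\right) \left(62 + 178\right)}{410} = \frac{-1 + 18 \left(-3\right)}{312} + \frac{\left(228 + 141\right) \left(62 + 178\right)}{410} = \left(-1 - 54\right) \frac{1}{312} + 369 \cdot 240 \cdot \frac{1}{410} = \left(-55\right) \frac{1}{312} + 88560 \cdot \frac{1}{410} = - \frac{55}{312} + 216 = \frac{67337}{312}$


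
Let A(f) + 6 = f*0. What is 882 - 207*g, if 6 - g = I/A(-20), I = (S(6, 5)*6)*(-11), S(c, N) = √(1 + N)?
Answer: -360 + 2277*√6 ≈ 5217.5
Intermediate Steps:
A(f) = -6 (A(f) = -6 + f*0 = -6 + 0 = -6)
I = -66*√6 (I = (√(1 + 5)*6)*(-11) = (√6*6)*(-11) = (6*√6)*(-11) = -66*√6 ≈ -161.67)
g = 6 - 11*√6 (g = 6 - (-66*√6)/(-6) = 6 - (-66*√6)*(-1)/6 = 6 - 11*√6 ≈ -20.944)
882 - 207*g = 882 - 207*(6 - 11*√6) = 882 + (-1242 + 2277*√6) = -360 + 2277*√6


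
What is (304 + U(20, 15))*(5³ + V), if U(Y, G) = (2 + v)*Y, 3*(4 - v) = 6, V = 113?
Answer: 91392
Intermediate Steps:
v = 2 (v = 4 - ⅓*6 = 4 - 2 = 2)
U(Y, G) = 4*Y (U(Y, G) = (2 + 2)*Y = 4*Y)
(304 + U(20, 15))*(5³ + V) = (304 + 4*20)*(5³ + 113) = (304 + 80)*(125 + 113) = 384*238 = 91392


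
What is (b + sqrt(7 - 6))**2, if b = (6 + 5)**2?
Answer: 14884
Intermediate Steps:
b = 121 (b = 11**2 = 121)
(b + sqrt(7 - 6))**2 = (121 + sqrt(7 - 6))**2 = (121 + sqrt(1))**2 = (121 + 1)**2 = 122**2 = 14884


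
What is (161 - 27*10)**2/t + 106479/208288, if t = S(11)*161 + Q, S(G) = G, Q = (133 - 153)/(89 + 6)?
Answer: 50601210787/7007849760 ≈ 7.2206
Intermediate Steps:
Q = -4/19 (Q = -20/95 = -20*1/95 = -4/19 ≈ -0.21053)
t = 33645/19 (t = 11*161 - 4/19 = 1771 - 4/19 = 33645/19 ≈ 1770.8)
(161 - 27*10)**2/t + 106479/208288 = (161 - 27*10)**2/(33645/19) + 106479/208288 = (161 - 270)**2*(19/33645) + 106479*(1/208288) = (-109)**2*(19/33645) + 106479/208288 = 11881*(19/33645) + 106479/208288 = 225739/33645 + 106479/208288 = 50601210787/7007849760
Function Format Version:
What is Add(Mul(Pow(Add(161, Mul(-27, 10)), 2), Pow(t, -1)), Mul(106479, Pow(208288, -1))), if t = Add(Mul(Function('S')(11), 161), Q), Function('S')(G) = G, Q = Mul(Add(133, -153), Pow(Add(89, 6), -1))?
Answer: Rational(50601210787, 7007849760) ≈ 7.2206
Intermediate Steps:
Q = Rational(-4, 19) (Q = Mul(-20, Pow(95, -1)) = Mul(-20, Rational(1, 95)) = Rational(-4, 19) ≈ -0.21053)
t = Rational(33645, 19) (t = Add(Mul(11, 161), Rational(-4, 19)) = Add(1771, Rational(-4, 19)) = Rational(33645, 19) ≈ 1770.8)
Add(Mul(Pow(Add(161, Mul(-27, 10)), 2), Pow(t, -1)), Mul(106479, Pow(208288, -1))) = Add(Mul(Pow(Add(161, Mul(-27, 10)), 2), Pow(Rational(33645, 19), -1)), Mul(106479, Pow(208288, -1))) = Add(Mul(Pow(Add(161, -270), 2), Rational(19, 33645)), Mul(106479, Rational(1, 208288))) = Add(Mul(Pow(-109, 2), Rational(19, 33645)), Rational(106479, 208288)) = Add(Mul(11881, Rational(19, 33645)), Rational(106479, 208288)) = Add(Rational(225739, 33645), Rational(106479, 208288)) = Rational(50601210787, 7007849760)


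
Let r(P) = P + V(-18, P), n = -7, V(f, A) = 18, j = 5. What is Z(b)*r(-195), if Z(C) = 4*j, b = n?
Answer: -3540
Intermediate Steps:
b = -7
r(P) = 18 + P (r(P) = P + 18 = 18 + P)
Z(C) = 20 (Z(C) = 4*5 = 20)
Z(b)*r(-195) = 20*(18 - 195) = 20*(-177) = -3540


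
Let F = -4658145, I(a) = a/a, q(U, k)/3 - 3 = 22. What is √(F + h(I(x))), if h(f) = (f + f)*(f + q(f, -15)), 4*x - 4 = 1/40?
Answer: I*√4657993 ≈ 2158.2*I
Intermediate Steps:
x = 161/160 (x = 1 + (¼)/40 = 1 + (¼)*(1/40) = 1 + 1/160 = 161/160 ≈ 1.0063)
q(U, k) = 75 (q(U, k) = 9 + 3*22 = 9 + 66 = 75)
I(a) = 1
h(f) = 2*f*(75 + f) (h(f) = (f + f)*(f + 75) = (2*f)*(75 + f) = 2*f*(75 + f))
√(F + h(I(x))) = √(-4658145 + 2*1*(75 + 1)) = √(-4658145 + 2*1*76) = √(-4658145 + 152) = √(-4657993) = I*√4657993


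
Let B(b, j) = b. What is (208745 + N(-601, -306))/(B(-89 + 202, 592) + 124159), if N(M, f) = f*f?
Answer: 302381/124272 ≈ 2.4332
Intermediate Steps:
N(M, f) = f²
(208745 + N(-601, -306))/(B(-89 + 202, 592) + 124159) = (208745 + (-306)²)/((-89 + 202) + 124159) = (208745 + 93636)/(113 + 124159) = 302381/124272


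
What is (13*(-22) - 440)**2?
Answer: 527076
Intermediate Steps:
(13*(-22) - 440)**2 = (-286 - 440)**2 = (-726)**2 = 527076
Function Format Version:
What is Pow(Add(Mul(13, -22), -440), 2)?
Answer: 527076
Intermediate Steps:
Pow(Add(Mul(13, -22), -440), 2) = Pow(Add(-286, -440), 2) = Pow(-726, 2) = 527076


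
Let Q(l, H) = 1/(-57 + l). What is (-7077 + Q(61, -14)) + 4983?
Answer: -8375/4 ≈ -2093.8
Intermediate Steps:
(-7077 + Q(61, -14)) + 4983 = (-7077 + 1/(-57 + 61)) + 4983 = (-7077 + 1/4) + 4983 = (-7077 + ¼) + 4983 = -28307/4 + 4983 = -8375/4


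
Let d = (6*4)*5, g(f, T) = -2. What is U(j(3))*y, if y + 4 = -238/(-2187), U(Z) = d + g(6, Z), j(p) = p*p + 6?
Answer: -1004180/2187 ≈ -459.16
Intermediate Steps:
j(p) = 6 + p**2 (j(p) = p**2 + 6 = 6 + p**2)
d = 120 (d = 24*5 = 120)
U(Z) = 118 (U(Z) = 120 - 2 = 118)
y = -8510/2187 (y = -4 - 238/(-2187) = -4 - 238*(-1/2187) = -4 + 238/2187 = -8510/2187 ≈ -3.8912)
U(j(3))*y = 118*(-8510/2187) = -1004180/2187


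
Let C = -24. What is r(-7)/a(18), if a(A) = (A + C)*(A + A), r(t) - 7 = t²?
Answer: -7/27 ≈ -0.25926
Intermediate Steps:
r(t) = 7 + t²
a(A) = 2*A*(-24 + A) (a(A) = (A - 24)*(A + A) = (-24 + A)*(2*A) = 2*A*(-24 + A))
r(-7)/a(18) = (7 + (-7)²)/((2*18*(-24 + 18))) = (7 + 49)/((2*18*(-6))) = 56/(-216) = 56*(-1/216) = -7/27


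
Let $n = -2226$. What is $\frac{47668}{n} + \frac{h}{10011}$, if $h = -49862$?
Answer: $- \frac{32677620}{1238027} \approx -26.395$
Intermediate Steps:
$\frac{47668}{n} + \frac{h}{10011} = \frac{47668}{-2226} - \frac{49862}{10011} = 47668 \left(- \frac{1}{2226}\right) - \frac{49862}{10011} = - \frac{23834}{1113} - \frac{49862}{10011} = - \frac{32677620}{1238027}$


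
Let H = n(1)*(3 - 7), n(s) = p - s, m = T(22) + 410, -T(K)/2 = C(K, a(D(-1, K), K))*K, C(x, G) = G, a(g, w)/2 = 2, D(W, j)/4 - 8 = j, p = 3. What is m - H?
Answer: 242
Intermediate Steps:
D(W, j) = 32 + 4*j
a(g, w) = 4 (a(g, w) = 2*2 = 4)
T(K) = -8*K
m = 234 (m = -8*22 + 410 = -176 + 410 = 234)
n(s) = 3 - s
H = -8 (H = (3 - 1*1)*(3 - 7) = (3 - 1)*(-4) = 2*(-4) = -8)
m - H = 234 - 1*(-8) = 234 + 8 = 242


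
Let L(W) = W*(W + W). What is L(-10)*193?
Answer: 38600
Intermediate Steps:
L(W) = 2*W² (L(W) = W*(2*W) = 2*W²)
L(-10)*193 = (2*(-10)²)*193 = (2*100)*193 = 200*193 = 38600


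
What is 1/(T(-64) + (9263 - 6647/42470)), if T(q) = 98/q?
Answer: 679520/6293246893 ≈ 0.00010798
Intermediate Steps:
1/(T(-64) + (9263 - 6647/42470)) = 1/(98/(-64) + (9263 - 6647/42470)) = 1/(98*(-1/64) + (9263 - 6647*1/42470)) = 1/(-49/32 + (9263 - 6647/42470)) = 1/(-49/32 + 393392963/42470) = 1/(6293246893/679520) = 679520/6293246893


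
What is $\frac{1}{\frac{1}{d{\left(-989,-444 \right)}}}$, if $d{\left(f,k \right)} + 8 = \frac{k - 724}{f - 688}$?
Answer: $- \frac{12248}{1677} \approx -7.3035$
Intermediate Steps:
$d{\left(f,k \right)} = -8 + \frac{-724 + k}{-688 + f}$ ($d{\left(f,k \right)} = -8 + \frac{k - 724}{f - 688} = -8 + \frac{-724 + k}{-688 + f}$)
$\frac{1}{\frac{1}{d{\left(-989,-444 \right)}}} = \frac{1}{\frac{1}{\frac{1}{-688 - 989} \left(4780 - 444 - -7912\right)}} = \frac{1}{\frac{1}{\frac{1}{-1677} \left(4780 - 444 + 7912\right)}} = \frac{1}{\frac{1}{\left(- \frac{1}{1677}\right) 12248}} = \frac{1}{\frac{1}{- \frac{12248}{1677}}} = \frac{1}{- \frac{1677}{12248}} = - \frac{12248}{1677}$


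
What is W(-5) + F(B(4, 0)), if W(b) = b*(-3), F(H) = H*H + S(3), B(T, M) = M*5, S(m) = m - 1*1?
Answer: 17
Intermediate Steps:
S(m) = -1 + m (S(m) = m - 1 = -1 + m)
B(T, M) = 5*M
F(H) = 2 + H² (F(H) = H*H + (-1 + 3) = H² + 2 = 2 + H²)
W(b) = -3*b
W(-5) + F(B(4, 0)) = -3*(-5) + (2 + (5*0)²) = 15 + (2 + 0²) = 15 + (2 + 0) = 15 + 2 = 17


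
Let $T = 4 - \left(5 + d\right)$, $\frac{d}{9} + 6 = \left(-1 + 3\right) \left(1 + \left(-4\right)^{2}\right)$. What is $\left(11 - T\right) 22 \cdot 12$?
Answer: $69696$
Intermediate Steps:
$d = 252$ ($d = -54 + 9 \left(-1 + 3\right) \left(1 + \left(-4\right)^{2}\right) = -54 + 9 \cdot 2 \left(1 + 16\right) = -54 + 9 \cdot 2 \cdot 17 = -54 + 9 \cdot 34 = -54 + 306 = 252$)
$T = -253$ ($T = 4 - \left(5 + 252\right) = 4 - 257 = -253$)
$\left(11 - T\right) 22 \cdot 12 = \left(11 - -253\right) 22 \cdot 12 = \left(11 + 253\right) 22 \cdot 12 = 264 \cdot 22 \cdot 12 = 5808 \cdot 12 = 69696$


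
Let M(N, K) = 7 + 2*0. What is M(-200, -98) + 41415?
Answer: 41422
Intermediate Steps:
M(N, K) = 7 (M(N, K) = 7 + 0 = 7)
M(-200, -98) + 41415 = 7 + 41415 = 41422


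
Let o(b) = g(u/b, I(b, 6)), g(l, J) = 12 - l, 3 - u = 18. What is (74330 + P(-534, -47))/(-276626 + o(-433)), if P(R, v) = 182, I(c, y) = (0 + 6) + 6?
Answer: -32263696/119773877 ≈ -0.26937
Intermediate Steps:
u = -15 (u = 3 - 1*18 = 3 - 18 = -15)
I(c, y) = 12 (I(c, y) = 6 + 6 = 12)
o(b) = 12 + 15/b (o(b) = 12 - (-15)/b = 12 + 15/b)
(74330 + P(-534, -47))/(-276626 + o(-433)) = (74330 + 182)/(-276626 + (12 + 15/(-433))) = 74512/(-276626 + (12 + 15*(-1/433))) = 74512/(-276626 + (12 - 15/433)) = 74512/(-276626 + 5181/433) = 74512/(-119773877/433) = 74512*(-433/119773877) = -32263696/119773877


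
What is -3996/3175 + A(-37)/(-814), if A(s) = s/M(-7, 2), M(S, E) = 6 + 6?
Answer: -1051769/838200 ≈ -1.2548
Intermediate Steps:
M(S, E) = 12
A(s) = s/12
-3996/3175 + A(-37)/(-814) = -3996/3175 + ((1/12)*(-37))/(-814) = -3996*1/3175 - 37/12*(-1/814) = -3996/3175 + 1/264 = -1051769/838200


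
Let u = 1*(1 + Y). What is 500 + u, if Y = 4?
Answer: 505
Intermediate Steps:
u = 5 (u = 1*(1 + 4) = 1*5 = 5)
500 + u = 500 + 5 = 505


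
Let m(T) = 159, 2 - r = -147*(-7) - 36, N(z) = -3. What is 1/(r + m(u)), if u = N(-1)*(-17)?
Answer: -1/832 ≈ -0.0012019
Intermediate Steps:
r = -991 (r = 2 - (-147*(-7) - 36) = 2 - (1029 - 36) = 2 - 1*993 = 2 - 993 = -991)
u = 51 (u = -3*(-17) = 51)
1/(r + m(u)) = 1/(-991 + 159) = 1/(-832) = -1/832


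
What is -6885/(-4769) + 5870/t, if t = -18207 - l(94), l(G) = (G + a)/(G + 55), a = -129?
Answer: 28897555/25771676 ≈ 1.1213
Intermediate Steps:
l(G) = (-129 + G)/(55 + G) (l(G) = (G - 129)/(G + 55) = (-129 + G)/(55 + G))
t = -2712808/149 (t = -18207 - (-129 + 94)/(55 + 94) = -18207 - (-35)/149 = -18207 - 1*(-35/149) = -18207 + 35/149 = -2712808/149 ≈ -18207.)
-6885/(-4769) + 5870/t = -6885/(-4769) + 5870/(-2712808/149) = -6885*(-1/4769) + 5870*(-149/2712808) = 6885/4769 - 437315/1356404 = 28897555/25771676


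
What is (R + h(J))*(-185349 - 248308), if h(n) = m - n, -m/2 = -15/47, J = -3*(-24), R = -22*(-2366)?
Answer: -1059463080130/47 ≈ -2.2542e+10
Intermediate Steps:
R = 52052
J = 72
m = 30/47 (m = -(-30)/47 = -2*(-15/47) = 30/47 ≈ 0.63830)
h(n) = 30/47 - n
(R + h(J))*(-185349 - 248308) = (52052 + (30/47 - 1*72))*(-185349 - 248308) = (52052 + (30/47 - 72))*(-433657) = (52052 - 3354/47)*(-433657) = (2443090/47)*(-433657) = -1059463080130/47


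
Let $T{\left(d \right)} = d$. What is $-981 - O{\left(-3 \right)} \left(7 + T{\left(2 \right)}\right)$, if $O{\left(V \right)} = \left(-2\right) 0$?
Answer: $-981$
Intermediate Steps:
$O{\left(V \right)} = 0$
$-981 - O{\left(-3 \right)} \left(7 + T{\left(2 \right)}\right) = -981 - 0 \left(7 + 2\right) = -981 - 0 \cdot 9 = -981 - 0 = -981 + 0 = -981$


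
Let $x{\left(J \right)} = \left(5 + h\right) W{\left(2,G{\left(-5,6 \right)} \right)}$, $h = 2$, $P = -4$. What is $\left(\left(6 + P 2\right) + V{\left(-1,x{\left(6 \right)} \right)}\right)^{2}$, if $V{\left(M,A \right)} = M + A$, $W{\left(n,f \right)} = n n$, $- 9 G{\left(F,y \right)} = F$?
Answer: $625$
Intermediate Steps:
$G{\left(F,y \right)} = - \frac{F}{9}$
$W{\left(n,f \right)} = n^{2}$
$x{\left(J \right)} = 28$ ($x{\left(J \right)} = \left(5 + 2\right) 2^{2} = 7 \cdot 4 = 28$)
$V{\left(M,A \right)} = A + M$
$\left(\left(6 + P 2\right) + V{\left(-1,x{\left(6 \right)} \right)}\right)^{2} = \left(\left(6 - 8\right) + \left(28 - 1\right)\right)^{2} = \left(\left(6 - 8\right) + 27\right)^{2} = \left(-2 + 27\right)^{2} = 25^{2} = 625$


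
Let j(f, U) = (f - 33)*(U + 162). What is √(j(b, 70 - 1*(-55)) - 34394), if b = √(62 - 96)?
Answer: √(-43865 + 287*I*√34) ≈ 3.994 + 209.48*I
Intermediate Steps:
b = I*√34 (b = √(-34) = I*√34 ≈ 5.8309*I)
j(f, U) = (-33 + f)*(162 + U)
√(j(b, 70 - 1*(-55)) - 34394) = √((-5346 - 33*(70 - 1*(-55)) + 162*(I*√34) + (70 - 1*(-55))*(I*√34)) - 34394) = √((-5346 - 33*(70 + 55) + 162*I*√34 + (70 + 55)*(I*√34)) - 34394) = √((-5346 - 33*125 + 162*I*√34 + 125*(I*√34)) - 34394) = √((-5346 - 4125 + 162*I*√34 + 125*I*√34) - 34394) = √((-9471 + 287*I*√34) - 34394) = √(-43865 + 287*I*√34)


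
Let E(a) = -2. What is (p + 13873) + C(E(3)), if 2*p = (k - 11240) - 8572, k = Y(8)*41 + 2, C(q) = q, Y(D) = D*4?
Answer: 4622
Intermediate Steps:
Y(D) = 4*D
k = 1314 (k = (4*8)*41 + 2 = 32*41 + 2 = 1312 + 2 = 1314)
p = -9249 (p = ((1314 - 11240) - 8572)/2 = (-9926 - 8572)/2 = (½)*(-18498) = -9249)
(p + 13873) + C(E(3)) = (-9249 + 13873) - 2 = 4624 - 2 = 4622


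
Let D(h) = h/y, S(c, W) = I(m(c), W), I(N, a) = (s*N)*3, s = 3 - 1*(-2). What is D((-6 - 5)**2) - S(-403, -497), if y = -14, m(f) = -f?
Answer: -84751/14 ≈ -6053.6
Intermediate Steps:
s = 5 (s = 3 + 2 = 5)
I(N, a) = 15*N (I(N, a) = (5*N)*3 = 15*N)
S(c, W) = -15*c (S(c, W) = 15*(-c) = -15*c)
D(h) = -h/14 (D(h) = h/(-14) = h*(-1/14) = -h/14)
D((-6 - 5)**2) - S(-403, -497) = -(-6 - 5)**2/14 - (-15)*(-403) = -1/14*(-11)**2 - 1*6045 = -1/14*121 - 6045 = -121/14 - 6045 = -84751/14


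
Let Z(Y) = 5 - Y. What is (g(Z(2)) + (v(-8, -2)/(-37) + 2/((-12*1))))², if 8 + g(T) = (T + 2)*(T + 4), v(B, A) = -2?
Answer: 35628961/49284 ≈ 722.93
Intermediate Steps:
g(T) = -8 + (2 + T)*(4 + T) (g(T) = -8 + (T + 2)*(T + 4) = -8 + (2 + T)*(4 + T))
(g(Z(2)) + (v(-8, -2)/(-37) + 2/((-12*1))))² = ((5 - 1*2)*(6 + (5 - 1*2)) + (-2/(-37) + 2/((-12*1))))² = ((5 - 2)*(6 + (5 - 2)) + (-2*(-1/37) + 2/(-12)))² = (3*(6 + 3) + (2/37 + 2*(-1/12)))² = (3*9 + (2/37 - ⅙))² = (27 - 25/222)² = (5969/222)² = 35628961/49284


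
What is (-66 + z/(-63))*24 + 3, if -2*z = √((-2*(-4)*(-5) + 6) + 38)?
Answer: -33193/21 ≈ -1580.6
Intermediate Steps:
z = -1 (z = -√((-2*(-4)*(-5) + 6) + 38)/2 = -√((8*(-5) + 6) + 38)/2 = -√((-40 + 6) + 38)/2 = -√(-34 + 38)/2 = -√4/2 = -½*2 = -1)
(-66 + z/(-63))*24 + 3 = (-66 - 1/(-63))*24 + 3 = (-66 - 1*(-1/63))*24 + 3 = (-66 + 1/63)*24 + 3 = -4157/63*24 + 3 = -33256/21 + 3 = -33193/21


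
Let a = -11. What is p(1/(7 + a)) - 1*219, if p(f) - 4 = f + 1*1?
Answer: -857/4 ≈ -214.25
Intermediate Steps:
p(f) = 5 + f (p(f) = 4 + (f + 1*1) = 4 + (f + 1) = 4 + (1 + f) = 5 + f)
p(1/(7 + a)) - 1*219 = (5 + 1/(7 - 11)) - 1*219 = (5 + 1/(-4)) - 219 = (5 - 1/4) - 219 = 19/4 - 219 = -857/4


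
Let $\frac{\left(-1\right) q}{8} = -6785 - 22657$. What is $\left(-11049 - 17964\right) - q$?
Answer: $-264549$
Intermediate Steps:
$q = 235536$ ($q = - 8 \left(-6785 - 22657\right) = \left(-8\right) \left(-29442\right) = 235536$)
$\left(-11049 - 17964\right) - q = \left(-11049 - 17964\right) - 235536 = -29013 - 235536 = -264549$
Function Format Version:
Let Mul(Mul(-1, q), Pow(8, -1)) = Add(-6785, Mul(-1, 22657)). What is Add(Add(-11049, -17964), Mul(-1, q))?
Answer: -264549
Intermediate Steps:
q = 235536 (q = Mul(-8, Add(-6785, Mul(-1, 22657))) = Mul(-8, Add(-6785, -22657)) = Mul(-8, -29442) = 235536)
Add(Add(-11049, -17964), Mul(-1, q)) = Add(Add(-11049, -17964), Mul(-1, 235536)) = Add(-29013, -235536) = -264549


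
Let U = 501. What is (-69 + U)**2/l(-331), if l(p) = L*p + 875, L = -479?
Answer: 2916/2491 ≈ 1.1706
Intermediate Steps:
l(p) = 875 - 479*p (l(p) = -479*p + 875 = 875 - 479*p)
(-69 + U)**2/l(-331) = (-69 + 501)**2/(875 - 479*(-331)) = 432**2/(875 + 158549) = 186624/159424 = 186624*(1/159424) = 2916/2491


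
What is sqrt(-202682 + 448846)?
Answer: 2*sqrt(61541) ≈ 496.15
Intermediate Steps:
sqrt(-202682 + 448846) = sqrt(246164) = 2*sqrt(61541)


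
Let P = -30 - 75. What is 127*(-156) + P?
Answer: -19917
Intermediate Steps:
P = -105
127*(-156) + P = 127*(-156) - 105 = -19812 - 105 = -19917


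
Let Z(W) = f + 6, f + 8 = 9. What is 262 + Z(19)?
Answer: 269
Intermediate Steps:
f = 1 (f = -8 + 9 = 1)
Z(W) = 7 (Z(W) = 1 + 6 = 7)
262 + Z(19) = 262 + 7 = 269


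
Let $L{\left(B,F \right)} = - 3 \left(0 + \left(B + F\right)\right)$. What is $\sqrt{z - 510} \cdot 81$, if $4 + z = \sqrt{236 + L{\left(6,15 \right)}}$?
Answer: $81 \sqrt{-514 + \sqrt{173}} \approx 1812.7 i$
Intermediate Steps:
$L{\left(B,F \right)} = - 3 B - 3 F$ ($L{\left(B,F \right)} = - 3 \left(B + F\right) = - 3 B - 3 F$)
$z = -4 + \sqrt{173}$ ($z = -4 + \sqrt{236 - 63} = -4 + \sqrt{173} \approx 9.153$)
$\sqrt{z - 510} \cdot 81 = \sqrt{\left(-4 + \sqrt{173}\right) - 510} \cdot 81 = \sqrt{-514 + \sqrt{173}} \cdot 81 = 81 \sqrt{-514 + \sqrt{173}}$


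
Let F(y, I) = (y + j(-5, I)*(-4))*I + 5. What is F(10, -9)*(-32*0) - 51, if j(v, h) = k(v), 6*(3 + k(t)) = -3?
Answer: -51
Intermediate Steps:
k(t) = -7/2 (k(t) = -3 + (⅙)*(-3) = -3 - ½ = -7/2)
j(v, h) = -7/2
F(y, I) = 5 + I*(14 + y) (F(y, I) = (y - 7/2*(-4))*I + 5 = (y + 14)*I + 5 = (14 + y)*I + 5 = I*(14 + y) + 5 = 5 + I*(14 + y))
F(10, -9)*(-32*0) - 51 = (5 + 14*(-9) - 9*10)*(-32*0) - 51 = (5 - 126 - 90)*0 - 51 = -211*0 - 51 = 0 - 51 = -51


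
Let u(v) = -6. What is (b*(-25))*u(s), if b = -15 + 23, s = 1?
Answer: 1200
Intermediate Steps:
b = 8
(b*(-25))*u(s) = (8*(-25))*(-6) = -200*(-6) = 1200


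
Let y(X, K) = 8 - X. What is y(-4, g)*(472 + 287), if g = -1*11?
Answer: 9108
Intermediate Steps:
g = -11
y(-4, g)*(472 + 287) = (8 - 1*(-4))*(472 + 287) = (8 + 4)*759 = 12*759 = 9108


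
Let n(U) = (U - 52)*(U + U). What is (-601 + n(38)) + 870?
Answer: -795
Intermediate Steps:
n(U) = 2*U*(-52 + U) (n(U) = (-52 + U)*(2*U) = 2*U*(-52 + U))
(-601 + n(38)) + 870 = (-601 + 2*38*(-52 + 38)) + 870 = (-601 + 2*38*(-14)) + 870 = (-601 - 1064) + 870 = -1665 + 870 = -795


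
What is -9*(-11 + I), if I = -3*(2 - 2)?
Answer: 99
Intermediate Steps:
I = 0 (I = -3*0 = 0)
-9*(-11 + I) = -9*(-11 + 0) = -9*(-11) = 99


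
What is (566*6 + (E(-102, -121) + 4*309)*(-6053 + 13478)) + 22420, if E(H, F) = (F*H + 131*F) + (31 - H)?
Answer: -15863684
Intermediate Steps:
E(H, F) = 31 - H + 131*F + F*H (E(H, F) = (131*F + F*H) + (31 - H) = 31 - H + 131*F + F*H)
(566*6 + (E(-102, -121) + 4*309)*(-6053 + 13478)) + 22420 = (566*6 + ((31 - 1*(-102) + 131*(-121) - 121*(-102)) + 4*309)*(-6053 + 13478)) + 22420 = (3396 + ((31 + 102 - 15851 + 12342) + 1236)*7425) + 22420 = (3396 + (-3376 + 1236)*7425) + 22420 = (3396 - 2140*7425) + 22420 = (3396 - 15889500) + 22420 = -15886104 + 22420 = -15863684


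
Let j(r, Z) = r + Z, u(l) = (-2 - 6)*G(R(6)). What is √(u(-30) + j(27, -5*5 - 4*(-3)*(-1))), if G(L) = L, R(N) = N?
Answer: I*√58 ≈ 7.6158*I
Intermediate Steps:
u(l) = -48 (u(l) = (-2 - 6)*6 = -8*6 = -48)
j(r, Z) = Z + r
√(u(-30) + j(27, -5*5 - 4*(-3)*(-1))) = √(-48 + ((-5*5 - 4*(-3)*(-1)) + 27)) = √(-48 + ((-25 + 12*(-1)) + 27)) = √(-48 + ((-25 - 12) + 27)) = √(-48 + (-37 + 27)) = √(-48 - 10) = √(-58) = I*√58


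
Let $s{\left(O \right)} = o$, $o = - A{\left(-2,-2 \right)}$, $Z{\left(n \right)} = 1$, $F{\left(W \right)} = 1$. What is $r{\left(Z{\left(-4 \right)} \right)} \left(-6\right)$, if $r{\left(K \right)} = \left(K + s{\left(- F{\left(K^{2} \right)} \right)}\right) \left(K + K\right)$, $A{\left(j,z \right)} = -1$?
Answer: $-24$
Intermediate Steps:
$o = 1$ ($o = \left(-1\right) \left(-1\right) = 1$)
$s{\left(O \right)} = 1$
$r{\left(K \right)} = 2 K \left(1 + K\right)$ ($r{\left(K \right)} = \left(K + 1\right) \left(K + K\right) = \left(1 + K\right) 2 K = 2 K \left(1 + K\right)$)
$r{\left(Z{\left(-4 \right)} \right)} \left(-6\right) = 2 \cdot 1 \left(1 + 1\right) \left(-6\right) = 2 \cdot 1 \cdot 2 \left(-6\right) = 4 \left(-6\right) = -24$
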